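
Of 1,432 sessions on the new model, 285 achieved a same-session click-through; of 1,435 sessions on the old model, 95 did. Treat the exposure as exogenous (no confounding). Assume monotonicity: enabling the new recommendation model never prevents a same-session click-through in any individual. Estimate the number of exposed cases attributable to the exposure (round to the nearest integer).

p₁ = P(outcome | exposed) = 285/1432 = 0.19902
p₀ = P(outcome | unexposed) = 95/1435 = 0.066202
PN = (p₁ − p₀)/p₁ = (0.19902 − 0.066202) / 0.19902 ≈ 0.66736.
Attributable cases ≈ PN × (exposed cases) = 0.66736 × 285 ≈ 190.20.

about 190 cases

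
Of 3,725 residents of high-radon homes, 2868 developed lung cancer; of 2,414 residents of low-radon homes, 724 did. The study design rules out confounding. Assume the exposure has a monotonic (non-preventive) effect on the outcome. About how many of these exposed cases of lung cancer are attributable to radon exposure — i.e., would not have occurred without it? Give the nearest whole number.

about 1751 cases

p₁ = P(outcome | exposed) = 2868/3725 = 0.76993
p₀ = P(outcome | unexposed) = 724/2414 = 0.29992
PN = (p₁ − p₀)/p₁ = (0.76993 − 0.29992) / 0.76993 ≈ 0.61046.
Attributable cases ≈ PN × (exposed cases) = 0.61046 × 2868 ≈ 1750.81.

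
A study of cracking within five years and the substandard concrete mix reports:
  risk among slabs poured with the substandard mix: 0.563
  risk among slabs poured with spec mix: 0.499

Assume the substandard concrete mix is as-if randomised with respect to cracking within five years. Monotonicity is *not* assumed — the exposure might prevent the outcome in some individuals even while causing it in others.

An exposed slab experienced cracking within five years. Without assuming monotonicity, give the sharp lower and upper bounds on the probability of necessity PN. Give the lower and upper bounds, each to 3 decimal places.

0.114 ≤ PN ≤ 0.890

Let p₁ = 0.563, p₀ = 0.499.
Under exogeneity alone the bounds on PN are max{0,(p₁−p₀)/p₁} ≤ PN ≤ min{1,(1−p₀)/p₁}.
  lower = (p₁ − p₀)/p₁ = 0.064 / 0.563 ≈ 0.1137
  upper = min{1, (1 − p₀)/p₁} = 0.501 / 0.563 ≈ 0.8899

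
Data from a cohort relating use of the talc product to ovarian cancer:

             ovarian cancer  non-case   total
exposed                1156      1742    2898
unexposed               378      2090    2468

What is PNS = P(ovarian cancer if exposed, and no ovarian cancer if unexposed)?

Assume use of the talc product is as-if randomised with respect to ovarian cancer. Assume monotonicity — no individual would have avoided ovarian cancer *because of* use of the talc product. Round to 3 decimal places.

p₁ = P(outcome | exposed) = 1156/2898 = 0.3989
p₀ = P(outcome | unexposed) = 378/2468 = 0.15316
Under exogeneity and monotonicity, PNS = p₁ − p₀.
PNS = 0.3989 − 0.15316 = 0.24574

PNS ≈ 0.246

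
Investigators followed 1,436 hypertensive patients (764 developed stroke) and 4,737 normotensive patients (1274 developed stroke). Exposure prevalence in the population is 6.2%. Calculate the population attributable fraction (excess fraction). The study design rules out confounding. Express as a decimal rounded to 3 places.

PAF ≈ 0.057

p₁ = P(outcome | exposed) = 764/1436 = 0.53203
p₀ = P(outcome | unexposed) = 1274/4737 = 0.26895
Overall risk P(Y=1) = π·p₁ + (1−π)·p₀ = 0.062×0.53203 + 0.938×0.26895 = 0.28526.
Under exogeneity, PAF = [P(Y=1) − p₀] / P(Y=1).
PAF = (0.28526 − 0.26895) / 0.28526 ≈ 0.0572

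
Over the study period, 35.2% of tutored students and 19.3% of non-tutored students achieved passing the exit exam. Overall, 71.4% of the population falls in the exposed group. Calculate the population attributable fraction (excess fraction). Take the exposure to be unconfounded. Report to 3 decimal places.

p₁ = 0.352, p₀ = 0.193.
Overall risk P(Y=1) = π·p₁ + (1−π)·p₀ = 0.714×0.352 + 0.286×0.193 = 0.30653.
Under exogeneity, PAF = [P(Y=1) − p₀] / P(Y=1).
PAF = (0.30653 − 0.193) / 0.30653 ≈ 0.3704

PAF ≈ 0.370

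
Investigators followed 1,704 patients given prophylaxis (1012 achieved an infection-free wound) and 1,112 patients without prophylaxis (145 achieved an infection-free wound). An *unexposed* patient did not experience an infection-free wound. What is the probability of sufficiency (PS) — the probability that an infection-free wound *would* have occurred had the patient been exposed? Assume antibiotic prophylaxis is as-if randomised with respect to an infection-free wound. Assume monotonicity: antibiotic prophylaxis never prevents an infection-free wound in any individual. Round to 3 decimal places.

PS ≈ 0.533

p₁ = P(outcome | exposed) = 1012/1704 = 0.5939
p₀ = P(outcome | unexposed) = 145/1112 = 0.1304
Under exogeneity and monotonicity, PS = (p₁ − p₀) / (1 − p₀).
PS = (0.5939 − 0.1304) / (1 − 0.1304) = 0.4635 / 0.8696 ≈ 0.5330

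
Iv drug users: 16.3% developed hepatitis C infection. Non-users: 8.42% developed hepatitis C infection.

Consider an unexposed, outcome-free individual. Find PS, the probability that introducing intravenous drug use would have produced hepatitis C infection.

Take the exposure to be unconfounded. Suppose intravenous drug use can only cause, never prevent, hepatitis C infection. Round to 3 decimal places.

p₁ = 0.163, p₀ = 0.0842.
Under exogeneity and monotonicity, PS = (p₁ − p₀) / (1 − p₀).
PS = (0.163 − 0.0842) / (1 − 0.0842) = 0.0788 / 0.9158 ≈ 0.0860

PS ≈ 0.086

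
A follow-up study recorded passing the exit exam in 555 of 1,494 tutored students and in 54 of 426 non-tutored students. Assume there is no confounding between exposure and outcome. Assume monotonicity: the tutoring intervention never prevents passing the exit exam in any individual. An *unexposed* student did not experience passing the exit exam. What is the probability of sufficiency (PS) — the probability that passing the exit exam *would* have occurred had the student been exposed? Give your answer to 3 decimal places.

PS ≈ 0.280

p₁ = P(outcome | exposed) = 555/1494 = 0.37149
p₀ = P(outcome | unexposed) = 54/426 = 0.12676
Under exogeneity and monotonicity, PS = (p₁ − p₀) / (1 − p₀).
PS = (0.37149 − 0.12676) / (1 − 0.12676) = 0.24473 / 0.87324 ≈ 0.2803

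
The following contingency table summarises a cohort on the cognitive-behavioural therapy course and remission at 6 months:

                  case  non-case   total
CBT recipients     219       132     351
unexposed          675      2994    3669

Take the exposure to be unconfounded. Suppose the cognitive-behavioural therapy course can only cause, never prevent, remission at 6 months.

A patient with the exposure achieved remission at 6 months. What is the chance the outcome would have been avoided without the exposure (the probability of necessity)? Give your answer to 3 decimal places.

PN ≈ 0.705

p₁ = P(outcome | exposed) = 219/351 = 0.62393
p₀ = P(outcome | unexposed) = 675/3669 = 0.18397
Under exogeneity and monotonicity, PN = (p₁ − p₀) / p₁.
PN = (0.62393 − 0.18397) / 0.62393 = 0.43996 / 0.62393 ≈ 0.7051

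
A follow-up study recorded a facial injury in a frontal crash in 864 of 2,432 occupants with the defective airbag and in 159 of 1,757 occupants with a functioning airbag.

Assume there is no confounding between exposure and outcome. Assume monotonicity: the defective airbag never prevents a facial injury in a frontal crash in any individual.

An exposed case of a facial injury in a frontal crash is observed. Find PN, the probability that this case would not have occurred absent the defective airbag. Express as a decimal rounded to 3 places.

PN ≈ 0.745

p₁ = P(outcome | exposed) = 864/2432 = 0.35526
p₀ = P(outcome | unexposed) = 159/1757 = 0.090495
Under exogeneity and monotonicity, PN = (p₁ − p₀) / p₁.
PN = (0.35526 − 0.090495) / 0.35526 = 0.26477 / 0.35526 ≈ 0.7453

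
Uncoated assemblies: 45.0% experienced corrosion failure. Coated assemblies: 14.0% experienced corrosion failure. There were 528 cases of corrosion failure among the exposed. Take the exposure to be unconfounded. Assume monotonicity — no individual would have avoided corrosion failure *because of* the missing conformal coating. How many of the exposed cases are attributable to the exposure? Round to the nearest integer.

about 364 cases

p₁ = 0.45, p₀ = 0.14.
PN = (p₁ − p₀)/p₁ = (0.45 − 0.14) / 0.45 ≈ 0.68889.
Attributable cases ≈ PN × (exposed cases) = 0.68889 × 528 ≈ 363.73.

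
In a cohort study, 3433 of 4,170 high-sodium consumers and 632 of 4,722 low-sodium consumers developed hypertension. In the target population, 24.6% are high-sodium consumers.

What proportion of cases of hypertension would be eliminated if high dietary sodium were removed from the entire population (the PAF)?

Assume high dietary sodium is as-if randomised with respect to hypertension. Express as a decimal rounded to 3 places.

PAF ≈ 0.559

p₁ = P(outcome | exposed) = 3433/4170 = 0.82326
p₀ = P(outcome | unexposed) = 632/4722 = 0.13384
Overall risk P(Y=1) = π·p₁ + (1−π)·p₀ = 0.246×0.82326 + 0.754×0.13384 = 0.30344.
Under exogeneity, PAF = [P(Y=1) − p₀] / P(Y=1).
PAF = (0.30344 − 0.13384) / 0.30344 ≈ 0.5589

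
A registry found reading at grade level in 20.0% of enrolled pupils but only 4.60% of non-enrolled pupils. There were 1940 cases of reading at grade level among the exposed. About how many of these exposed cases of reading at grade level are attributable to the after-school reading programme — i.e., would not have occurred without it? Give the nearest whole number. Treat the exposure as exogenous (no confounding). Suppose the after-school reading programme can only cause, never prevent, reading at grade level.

about 1494 cases

p₁ = 0.2, p₀ = 0.046.
PN = (p₁ − p₀)/p₁ = (0.2 − 0.046) / 0.2 ≈ 0.77000.
Attributable cases ≈ PN × (exposed cases) = 0.77000 × 1940 ≈ 1493.80.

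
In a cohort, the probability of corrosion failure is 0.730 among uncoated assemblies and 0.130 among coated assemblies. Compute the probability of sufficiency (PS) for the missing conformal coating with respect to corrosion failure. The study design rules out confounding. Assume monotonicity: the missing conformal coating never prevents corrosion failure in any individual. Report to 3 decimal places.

PS ≈ 0.690

Let p₁ = 0.73, p₀ = 0.13.
Under exogeneity and monotonicity, PS = (p₁ − p₀) / (1 − p₀).
PS = (0.73 − 0.13) / (1 − 0.13) = 0.6 / 0.87 ≈ 0.6897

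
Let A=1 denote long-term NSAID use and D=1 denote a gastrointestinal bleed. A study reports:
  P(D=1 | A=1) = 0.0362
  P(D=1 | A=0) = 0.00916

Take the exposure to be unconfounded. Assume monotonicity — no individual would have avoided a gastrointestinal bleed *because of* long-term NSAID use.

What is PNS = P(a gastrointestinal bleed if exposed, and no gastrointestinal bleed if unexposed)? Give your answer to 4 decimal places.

PNS ≈ 0.0270

Let p₁ = 0.0362, p₀ = 0.00916.
Under exogeneity and monotonicity, PNS = p₁ − p₀.
PNS = 0.0362 − 0.00916 = 0.02704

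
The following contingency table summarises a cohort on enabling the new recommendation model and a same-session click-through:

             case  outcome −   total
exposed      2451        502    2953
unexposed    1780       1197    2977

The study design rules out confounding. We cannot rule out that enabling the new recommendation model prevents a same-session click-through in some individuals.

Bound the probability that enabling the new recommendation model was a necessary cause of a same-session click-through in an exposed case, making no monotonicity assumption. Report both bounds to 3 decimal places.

0.280 ≤ PN ≤ 0.484

p₁ = P(outcome | exposed) = 2451/2953 = 0.83
p₀ = P(outcome | unexposed) = 1780/2977 = 0.59792
Under exogeneity alone the bounds on PN are max{0,(p₁−p₀)/p₁} ≤ PN ≤ min{1,(1−p₀)/p₁}.
  lower = (p₁ − p₀)/p₁ = 0.23209 / 0.83 ≈ 0.2796
  upper = min{1, (1 − p₀)/p₁} = 0.40208 / 0.83 ≈ 0.4844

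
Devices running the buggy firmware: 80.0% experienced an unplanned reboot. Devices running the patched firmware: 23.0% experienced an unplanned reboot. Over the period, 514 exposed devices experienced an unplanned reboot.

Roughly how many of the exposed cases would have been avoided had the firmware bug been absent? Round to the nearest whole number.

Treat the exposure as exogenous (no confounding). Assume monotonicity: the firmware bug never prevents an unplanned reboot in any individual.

about 366 cases

p₁ = 0.8, p₀ = 0.23.
PN = (p₁ − p₀)/p₁ = (0.8 − 0.23) / 0.8 ≈ 0.71250.
Attributable cases ≈ PN × (exposed cases) = 0.71250 × 514 ≈ 366.23.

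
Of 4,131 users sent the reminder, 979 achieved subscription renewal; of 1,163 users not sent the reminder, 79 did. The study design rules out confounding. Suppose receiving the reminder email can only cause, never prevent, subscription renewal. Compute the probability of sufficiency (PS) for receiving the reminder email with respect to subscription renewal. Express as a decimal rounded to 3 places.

PS ≈ 0.181

p₁ = P(outcome | exposed) = 979/4131 = 0.23699
p₀ = P(outcome | unexposed) = 79/1163 = 0.067928
Under exogeneity and monotonicity, PS = (p₁ − p₀) / (1 − p₀).
PS = (0.23699 − 0.067928) / (1 − 0.067928) = 0.16906 / 0.93207 ≈ 0.1814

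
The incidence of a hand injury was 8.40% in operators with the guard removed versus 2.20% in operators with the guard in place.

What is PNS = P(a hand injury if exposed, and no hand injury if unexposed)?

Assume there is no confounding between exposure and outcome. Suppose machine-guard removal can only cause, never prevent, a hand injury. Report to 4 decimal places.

PNS ≈ 0.0620

p₁ = 0.084, p₀ = 0.022.
Under exogeneity and monotonicity, PNS = p₁ − p₀.
PNS = 0.084 − 0.022 = 0.062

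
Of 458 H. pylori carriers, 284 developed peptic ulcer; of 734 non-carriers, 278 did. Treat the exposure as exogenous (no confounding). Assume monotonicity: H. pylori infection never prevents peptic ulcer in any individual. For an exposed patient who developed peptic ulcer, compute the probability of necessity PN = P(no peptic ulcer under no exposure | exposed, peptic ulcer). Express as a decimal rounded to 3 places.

PN ≈ 0.389

p₁ = P(outcome | exposed) = 284/458 = 0.62009
p₀ = P(outcome | unexposed) = 278/734 = 0.37875
Under exogeneity and monotonicity, PN = (p₁ − p₀) / p₁.
PN = (0.62009 − 0.37875) / 0.62009 = 0.24134 / 0.62009 ≈ 0.3892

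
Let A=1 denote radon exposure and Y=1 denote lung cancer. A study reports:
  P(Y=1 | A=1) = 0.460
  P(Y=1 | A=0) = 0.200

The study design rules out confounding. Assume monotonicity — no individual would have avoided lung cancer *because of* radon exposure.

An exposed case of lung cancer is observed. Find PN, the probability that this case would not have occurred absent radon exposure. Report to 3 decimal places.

PN ≈ 0.565

Let p₁ = 0.46, p₀ = 0.2.
Under exogeneity and monotonicity, PN = (p₁ − p₀) / p₁.
PN = (0.46 − 0.2) / 0.46 = 0.26 / 0.46 ≈ 0.5652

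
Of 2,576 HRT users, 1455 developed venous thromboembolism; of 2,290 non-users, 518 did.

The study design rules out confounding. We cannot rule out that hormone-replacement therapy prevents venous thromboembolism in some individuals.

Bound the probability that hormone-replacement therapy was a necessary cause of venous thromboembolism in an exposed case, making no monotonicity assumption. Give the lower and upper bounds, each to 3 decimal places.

p₁ = P(outcome | exposed) = 1455/2576 = 0.56483
p₀ = P(outcome | unexposed) = 518/2290 = 0.2262
Under exogeneity alone the bounds on PN are max{0,(p₁−p₀)/p₁} ≤ PN ≤ min{1,(1−p₀)/p₁}.
  lower = (p₁ − p₀)/p₁ = 0.33863 / 0.56483 ≈ 0.5995
  upper = min{1, (1 − p₀)/p₁} = 0.7738 / 0.56483 ≈ 1.3700 → capped at 1

0.600 ≤ PN ≤ 1.000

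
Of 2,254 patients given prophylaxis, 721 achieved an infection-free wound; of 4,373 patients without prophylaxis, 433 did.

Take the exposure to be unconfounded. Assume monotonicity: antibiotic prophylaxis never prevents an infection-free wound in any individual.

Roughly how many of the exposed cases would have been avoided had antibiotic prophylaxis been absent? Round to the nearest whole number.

p₁ = P(outcome | exposed) = 721/2254 = 0.31988
p₀ = P(outcome | unexposed) = 433/4373 = 0.099017
PN = (p₁ − p₀)/p₁ = (0.31988 − 0.099017) / 0.31988 ≈ 0.69045.
Attributable cases ≈ PN × (exposed cases) = 0.69045 × 721 ≈ 497.82.

about 498 cases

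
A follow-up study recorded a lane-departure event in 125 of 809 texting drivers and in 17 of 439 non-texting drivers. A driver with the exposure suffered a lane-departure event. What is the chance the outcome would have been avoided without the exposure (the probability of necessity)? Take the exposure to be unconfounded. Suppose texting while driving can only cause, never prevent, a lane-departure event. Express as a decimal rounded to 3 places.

PN ≈ 0.749

p₁ = P(outcome | exposed) = 125/809 = 0.15451
p₀ = P(outcome | unexposed) = 17/439 = 0.038724
Under exogeneity and monotonicity, PN = (p₁ − p₀) / p₁.
PN = (0.15451 − 0.038724) / 0.15451 = 0.11579 / 0.15451 ≈ 0.7494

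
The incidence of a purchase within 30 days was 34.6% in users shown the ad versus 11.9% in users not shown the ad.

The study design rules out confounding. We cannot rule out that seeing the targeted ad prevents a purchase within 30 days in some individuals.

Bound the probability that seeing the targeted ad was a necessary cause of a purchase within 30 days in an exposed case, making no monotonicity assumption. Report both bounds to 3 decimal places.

p₁ = 0.346, p₀ = 0.119.
Under exogeneity alone the bounds on PN are max{0,(p₁−p₀)/p₁} ≤ PN ≤ min{1,(1−p₀)/p₁}.
  lower = (p₁ − p₀)/p₁ = 0.227 / 0.346 ≈ 0.6561
  upper = min{1, (1 − p₀)/p₁} = 0.881 / 0.346 ≈ 2.5462 → capped at 1

0.656 ≤ PN ≤ 1.000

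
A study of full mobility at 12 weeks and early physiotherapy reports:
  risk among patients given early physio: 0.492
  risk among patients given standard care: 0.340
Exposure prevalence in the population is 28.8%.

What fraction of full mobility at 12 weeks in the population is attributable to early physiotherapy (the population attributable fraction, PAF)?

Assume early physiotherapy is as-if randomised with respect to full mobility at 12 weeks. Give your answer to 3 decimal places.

Let p₁ = 0.492, p₀ = 0.34.
Overall risk P(Y=1) = π·p₁ + (1−π)·p₀ = 0.288×0.492 + 0.712×0.34 = 0.38378.
Under exogeneity, PAF = [P(Y=1) − p₀] / P(Y=1).
PAF = (0.38378 − 0.34) / 0.38378 ≈ 0.1141

PAF ≈ 0.114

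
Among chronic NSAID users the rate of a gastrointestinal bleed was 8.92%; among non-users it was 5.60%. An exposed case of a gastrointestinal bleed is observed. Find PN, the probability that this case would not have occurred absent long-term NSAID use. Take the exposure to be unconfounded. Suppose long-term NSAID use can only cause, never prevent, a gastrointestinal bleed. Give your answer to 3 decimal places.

p₁ = 0.0892, p₀ = 0.056.
Under exogeneity and monotonicity, PN = (p₁ − p₀) / p₁.
PN = (0.0892 − 0.056) / 0.0892 = 0.0332 / 0.0892 ≈ 0.3722

PN ≈ 0.372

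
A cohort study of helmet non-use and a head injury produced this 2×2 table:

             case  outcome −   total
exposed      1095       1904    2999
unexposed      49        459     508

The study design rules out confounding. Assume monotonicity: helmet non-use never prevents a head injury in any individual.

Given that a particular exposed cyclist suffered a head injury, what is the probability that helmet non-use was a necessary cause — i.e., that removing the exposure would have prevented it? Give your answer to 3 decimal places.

p₁ = P(outcome | exposed) = 1095/2999 = 0.36512
p₀ = P(outcome | unexposed) = 49/508 = 0.096457
Under exogeneity and monotonicity, PN = (p₁ − p₀)/p₁.
PN = (0.36512 − 0.096457) / 0.36512 ≈ 0.7358

PN ≈ 0.736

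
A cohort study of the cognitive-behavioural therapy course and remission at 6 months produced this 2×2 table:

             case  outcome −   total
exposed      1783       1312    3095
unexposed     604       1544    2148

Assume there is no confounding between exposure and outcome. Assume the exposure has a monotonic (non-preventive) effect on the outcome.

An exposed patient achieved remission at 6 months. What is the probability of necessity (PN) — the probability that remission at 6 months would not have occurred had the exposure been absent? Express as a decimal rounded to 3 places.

p₁ = P(outcome | exposed) = 1783/3095 = 0.57609
p₀ = P(outcome | unexposed) = 604/2148 = 0.28119
Under exogeneity and monotonicity, PN = (p₁ − p₀)/p₁.
PN = (0.57609 − 0.28119) / 0.57609 ≈ 0.5119

PN ≈ 0.512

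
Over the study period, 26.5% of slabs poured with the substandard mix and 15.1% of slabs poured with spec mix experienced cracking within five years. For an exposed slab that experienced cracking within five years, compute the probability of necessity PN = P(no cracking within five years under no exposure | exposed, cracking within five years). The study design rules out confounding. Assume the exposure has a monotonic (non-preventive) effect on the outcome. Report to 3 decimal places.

PN ≈ 0.430

p₁ = 0.265, p₀ = 0.151.
Under exogeneity and monotonicity, PN = (p₁ − p₀) / p₁.
PN = (0.265 − 0.151) / 0.265 = 0.114 / 0.265 ≈ 0.4302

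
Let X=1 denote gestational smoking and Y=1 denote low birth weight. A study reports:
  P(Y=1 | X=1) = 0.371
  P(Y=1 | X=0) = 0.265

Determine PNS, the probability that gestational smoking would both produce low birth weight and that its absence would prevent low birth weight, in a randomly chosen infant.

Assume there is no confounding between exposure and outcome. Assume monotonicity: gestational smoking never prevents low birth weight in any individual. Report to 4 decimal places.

PNS ≈ 0.1060

Let p₁ = 0.371, p₀ = 0.265.
Under exogeneity and monotonicity, PNS = p₁ − p₀.
PNS = 0.371 − 0.265 = 0.106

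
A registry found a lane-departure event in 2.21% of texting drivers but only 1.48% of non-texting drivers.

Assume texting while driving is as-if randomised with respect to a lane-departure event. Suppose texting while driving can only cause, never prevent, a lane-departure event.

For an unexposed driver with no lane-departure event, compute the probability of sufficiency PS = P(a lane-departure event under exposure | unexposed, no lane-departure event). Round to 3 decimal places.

PS ≈ 0.007

p₁ = 0.0221, p₀ = 0.0148.
Under exogeneity and monotonicity, PS = (p₁ − p₀) / (1 − p₀).
PS = (0.0221 − 0.0148) / (1 − 0.0148) = 0.0073 / 0.9852 ≈ 0.0074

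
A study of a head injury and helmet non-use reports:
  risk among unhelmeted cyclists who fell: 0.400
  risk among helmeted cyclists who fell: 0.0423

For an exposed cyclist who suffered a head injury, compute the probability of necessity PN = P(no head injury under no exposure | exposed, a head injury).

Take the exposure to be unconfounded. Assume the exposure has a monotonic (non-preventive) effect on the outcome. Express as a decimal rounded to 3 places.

Let p₁ = 0.4, p₀ = 0.0423.
Under exogeneity and monotonicity, PN = (p₁ − p₀) / p₁.
PN = (0.4 − 0.0423) / 0.4 = 0.3577 / 0.4 ≈ 0.8942

PN ≈ 0.894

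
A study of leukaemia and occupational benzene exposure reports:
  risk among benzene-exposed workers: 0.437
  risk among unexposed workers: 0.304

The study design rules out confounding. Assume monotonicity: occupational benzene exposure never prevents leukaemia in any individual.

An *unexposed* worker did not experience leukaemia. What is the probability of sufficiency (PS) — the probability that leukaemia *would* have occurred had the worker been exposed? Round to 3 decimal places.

Let p₁ = 0.437, p₀ = 0.304.
Under exogeneity and monotonicity, PS = (p₁ − p₀) / (1 − p₀).
PS = (0.437 − 0.304) / (1 − 0.304) = 0.133 / 0.696 ≈ 0.1911

PS ≈ 0.191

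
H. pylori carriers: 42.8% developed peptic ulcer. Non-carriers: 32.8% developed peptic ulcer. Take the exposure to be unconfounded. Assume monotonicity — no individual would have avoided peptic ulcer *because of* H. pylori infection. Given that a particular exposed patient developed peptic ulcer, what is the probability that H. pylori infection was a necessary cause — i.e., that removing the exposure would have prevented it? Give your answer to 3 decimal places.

PN ≈ 0.234

p₁ = 0.428, p₀ = 0.328.
Under exogeneity and monotonicity, PN = (p₁ − p₀) / p₁.
PN = (0.428 − 0.328) / 0.428 = 0.1 / 0.428 ≈ 0.2336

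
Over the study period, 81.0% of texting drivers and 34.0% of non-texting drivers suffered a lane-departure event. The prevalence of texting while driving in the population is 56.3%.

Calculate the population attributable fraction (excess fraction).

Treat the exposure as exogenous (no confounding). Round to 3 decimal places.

p₁ = 0.81, p₀ = 0.34.
Overall risk P(Y=1) = π·p₁ + (1−π)·p₀ = 0.563×0.81 + 0.437×0.34 = 0.60461.
Under exogeneity, PAF = [P(Y=1) − p₀] / P(Y=1).
PAF = (0.60461 − 0.34) / 0.60461 ≈ 0.4377

PAF ≈ 0.438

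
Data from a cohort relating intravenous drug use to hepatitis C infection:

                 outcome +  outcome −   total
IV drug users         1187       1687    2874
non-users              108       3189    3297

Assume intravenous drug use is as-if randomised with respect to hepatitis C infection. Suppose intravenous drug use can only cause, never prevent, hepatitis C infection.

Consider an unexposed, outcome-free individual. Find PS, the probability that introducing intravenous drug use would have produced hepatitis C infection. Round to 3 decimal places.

p₁ = P(outcome | exposed) = 1187/2874 = 0.41301
p₀ = P(outcome | unexposed) = 108/3297 = 0.032757
Under exogeneity and monotonicity, PS = (p₁ − p₀)/(1 − p₀).
PS = (0.41301 − 0.032757) / 0.96724 ≈ 0.3931

PS ≈ 0.393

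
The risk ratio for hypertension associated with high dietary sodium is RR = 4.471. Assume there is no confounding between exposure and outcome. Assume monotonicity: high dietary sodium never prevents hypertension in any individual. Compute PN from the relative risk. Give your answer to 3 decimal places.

PN ≈ 0.776

Under exogeneity and monotonicity, PN = (RR − 1) / RR = 1 − 1/RR.
PN = (4.471 − 1) / 4.471 = 3.471 / 4.471 ≈ 0.7763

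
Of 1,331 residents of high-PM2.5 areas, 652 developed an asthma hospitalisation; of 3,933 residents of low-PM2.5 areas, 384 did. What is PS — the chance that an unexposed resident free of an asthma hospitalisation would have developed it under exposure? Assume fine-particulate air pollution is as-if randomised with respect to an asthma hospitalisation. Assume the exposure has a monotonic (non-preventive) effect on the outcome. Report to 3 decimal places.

p₁ = P(outcome | exposed) = 652/1331 = 0.48986
p₀ = P(outcome | unexposed) = 384/3933 = 0.097635
Under exogeneity and monotonicity, PS = (p₁ − p₀) / (1 − p₀).
PS = (0.48986 − 0.097635) / (1 − 0.097635) = 0.39222 / 0.90236 ≈ 0.4347

PS ≈ 0.435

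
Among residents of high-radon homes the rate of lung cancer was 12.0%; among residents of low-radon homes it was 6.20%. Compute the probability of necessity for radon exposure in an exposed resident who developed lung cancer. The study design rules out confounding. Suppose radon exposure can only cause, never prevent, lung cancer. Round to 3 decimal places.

PN ≈ 0.483

p₁ = 0.12, p₀ = 0.062.
Under exogeneity and monotonicity, PN = (p₁ − p₀) / p₁.
PN = (0.12 − 0.062) / 0.12 = 0.058 / 0.12 ≈ 0.4833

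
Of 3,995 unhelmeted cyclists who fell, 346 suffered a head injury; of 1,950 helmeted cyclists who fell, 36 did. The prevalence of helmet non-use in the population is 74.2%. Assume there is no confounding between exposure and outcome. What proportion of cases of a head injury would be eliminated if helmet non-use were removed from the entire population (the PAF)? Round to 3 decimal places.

PAF ≈ 0.733

p₁ = P(outcome | exposed) = 346/3995 = 0.086608
p₀ = P(outcome | unexposed) = 36/1950 = 0.018462
Overall risk P(Y=1) = π·p₁ + (1−π)·p₀ = 0.742×0.086608 + 0.258×0.018462 = 0.069026.
Under exogeneity, PAF = [P(Y=1) − p₀] / P(Y=1).
PAF = (0.069026 − 0.018462) / 0.069026 ≈ 0.7325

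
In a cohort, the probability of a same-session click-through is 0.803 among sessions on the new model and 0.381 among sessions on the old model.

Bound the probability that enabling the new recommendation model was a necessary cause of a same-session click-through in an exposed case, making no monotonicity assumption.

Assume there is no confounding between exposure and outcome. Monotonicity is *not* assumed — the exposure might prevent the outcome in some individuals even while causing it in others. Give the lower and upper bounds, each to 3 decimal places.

Let p₁ = 0.803, p₀ = 0.381.
Under exogeneity alone the bounds on PN are max{0,(p₁−p₀)/p₁} ≤ PN ≤ min{1,(1−p₀)/p₁}.
  lower = (p₁ − p₀)/p₁ = 0.422 / 0.803 ≈ 0.5255
  upper = min{1, (1 − p₀)/p₁} = 0.619 / 0.803 ≈ 0.7709

0.526 ≤ PN ≤ 0.771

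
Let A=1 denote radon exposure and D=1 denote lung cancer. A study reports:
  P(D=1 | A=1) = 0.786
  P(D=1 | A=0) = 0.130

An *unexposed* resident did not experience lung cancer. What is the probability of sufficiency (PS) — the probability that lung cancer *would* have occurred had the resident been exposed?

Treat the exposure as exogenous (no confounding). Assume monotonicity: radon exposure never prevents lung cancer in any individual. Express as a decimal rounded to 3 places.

PS ≈ 0.754

Let p₁ = 0.786, p₀ = 0.13.
Under exogeneity and monotonicity, PS = (p₁ − p₀) / (1 − p₀).
PS = (0.786 − 0.13) / (1 − 0.13) = 0.656 / 0.87 ≈ 0.7540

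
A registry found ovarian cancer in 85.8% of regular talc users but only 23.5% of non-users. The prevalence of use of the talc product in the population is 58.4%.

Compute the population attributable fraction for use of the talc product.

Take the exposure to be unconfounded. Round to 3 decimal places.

p₁ = 0.858, p₀ = 0.235.
Overall risk P(Y=1) = π·p₁ + (1−π)·p₀ = 0.584×0.858 + 0.416×0.235 = 0.59883.
Under exogeneity, PAF = [P(Y=1) − p₀] / P(Y=1).
PAF = (0.59883 − 0.235) / 0.59883 ≈ 0.6076

PAF ≈ 0.608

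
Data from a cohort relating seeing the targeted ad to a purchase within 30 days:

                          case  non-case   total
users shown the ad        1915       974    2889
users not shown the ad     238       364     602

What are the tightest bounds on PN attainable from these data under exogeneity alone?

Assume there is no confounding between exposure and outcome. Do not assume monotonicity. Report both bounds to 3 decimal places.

p₁ = P(outcome | exposed) = 1915/2889 = 0.66286
p₀ = P(outcome | unexposed) = 238/602 = 0.39535
Under exogeneity alone the bounds on PN are max{0,(p₁−p₀)/p₁} ≤ PN ≤ min{1,(1−p₀)/p₁}.
  lower = (p₁ − p₀)/p₁ = 0.26751 / 0.66286 ≈ 0.4036
  upper = min{1, (1 − p₀)/p₁} = 0.60465 / 0.66286 ≈ 0.9122

0.404 ≤ PN ≤ 0.912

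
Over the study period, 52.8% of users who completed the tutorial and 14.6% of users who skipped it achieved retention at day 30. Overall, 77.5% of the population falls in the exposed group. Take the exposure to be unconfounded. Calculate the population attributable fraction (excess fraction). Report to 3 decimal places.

PAF ≈ 0.670

p₁ = 0.528, p₀ = 0.146.
Overall risk P(Y=1) = π·p₁ + (1−π)·p₀ = 0.775×0.528 + 0.225×0.146 = 0.44205.
Under exogeneity, PAF = [P(Y=1) − p₀] / P(Y=1).
PAF = (0.44205 − 0.146) / 0.44205 ≈ 0.6697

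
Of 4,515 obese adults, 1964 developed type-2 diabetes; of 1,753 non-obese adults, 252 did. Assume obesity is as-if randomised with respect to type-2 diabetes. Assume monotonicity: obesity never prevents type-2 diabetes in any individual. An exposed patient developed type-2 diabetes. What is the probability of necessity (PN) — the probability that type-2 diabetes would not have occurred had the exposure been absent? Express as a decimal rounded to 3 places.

p₁ = P(outcome | exposed) = 1964/4515 = 0.43499
p₀ = P(outcome | unexposed) = 252/1753 = 0.14375
Under exogeneity and monotonicity, PN = (p₁ − p₀) / p₁.
PN = (0.43499 − 0.14375) / 0.43499 = 0.29124 / 0.43499 ≈ 0.6695

PN ≈ 0.670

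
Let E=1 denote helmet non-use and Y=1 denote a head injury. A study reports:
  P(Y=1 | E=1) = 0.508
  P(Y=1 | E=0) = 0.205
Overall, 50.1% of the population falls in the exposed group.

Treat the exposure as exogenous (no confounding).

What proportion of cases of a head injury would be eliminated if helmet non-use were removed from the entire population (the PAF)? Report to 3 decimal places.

Let p₁ = 0.508, p₀ = 0.205.
Overall risk P(Y=1) = π·p₁ + (1−π)·p₀ = 0.501×0.508 + 0.499×0.205 = 0.3568.
Under exogeneity, PAF = [P(Y=1) − p₀] / P(Y=1).
PAF = (0.3568 − 0.205) / 0.3568 ≈ 0.4255

PAF ≈ 0.425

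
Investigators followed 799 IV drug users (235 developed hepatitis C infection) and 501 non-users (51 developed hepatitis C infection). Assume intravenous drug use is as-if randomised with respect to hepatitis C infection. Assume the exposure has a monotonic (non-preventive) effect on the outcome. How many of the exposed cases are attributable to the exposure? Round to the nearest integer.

about 154 cases

p₁ = P(outcome | exposed) = 235/799 = 0.29412
p₀ = P(outcome | unexposed) = 51/501 = 0.1018
PN = (p₁ − p₀)/p₁ = (0.29412 − 0.1018) / 0.29412 ≈ 0.65389.
Attributable cases ≈ PN × (exposed cases) = 0.65389 × 235 ≈ 153.66.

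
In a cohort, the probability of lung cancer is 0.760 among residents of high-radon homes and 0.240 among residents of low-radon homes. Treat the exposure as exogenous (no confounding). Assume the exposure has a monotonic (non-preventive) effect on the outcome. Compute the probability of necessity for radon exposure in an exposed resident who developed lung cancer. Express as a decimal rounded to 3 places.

PN ≈ 0.684

Let p₁ = 0.76, p₀ = 0.24.
Under exogeneity and monotonicity, PN = (p₁ − p₀) / p₁.
PN = (0.76 − 0.24) / 0.76 = 0.52 / 0.76 ≈ 0.6842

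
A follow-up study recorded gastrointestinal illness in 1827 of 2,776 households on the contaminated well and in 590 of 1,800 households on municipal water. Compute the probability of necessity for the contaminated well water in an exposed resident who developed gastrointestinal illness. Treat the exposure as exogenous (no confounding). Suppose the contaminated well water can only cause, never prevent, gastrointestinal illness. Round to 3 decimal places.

p₁ = P(outcome | exposed) = 1827/2776 = 0.65814
p₀ = P(outcome | unexposed) = 590/1800 = 0.32778
Under exogeneity and monotonicity, PN = (p₁ − p₀) / p₁.
PN = (0.65814 − 0.32778) / 0.65814 = 0.33036 / 0.65814 ≈ 0.5020

PN ≈ 0.502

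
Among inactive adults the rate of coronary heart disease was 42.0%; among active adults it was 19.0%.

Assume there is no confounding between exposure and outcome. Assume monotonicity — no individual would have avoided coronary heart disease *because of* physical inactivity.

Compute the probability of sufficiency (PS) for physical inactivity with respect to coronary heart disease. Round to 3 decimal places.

PS ≈ 0.284

p₁ = 0.42, p₀ = 0.19.
Under exogeneity and monotonicity, PS = (p₁ − p₀) / (1 − p₀).
PS = (0.42 − 0.19) / (1 − 0.19) = 0.23 / 0.81 ≈ 0.2840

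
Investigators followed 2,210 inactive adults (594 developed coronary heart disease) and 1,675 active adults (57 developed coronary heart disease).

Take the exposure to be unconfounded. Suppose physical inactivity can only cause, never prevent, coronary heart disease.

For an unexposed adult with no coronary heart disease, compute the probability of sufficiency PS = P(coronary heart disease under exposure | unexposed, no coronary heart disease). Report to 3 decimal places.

PS ≈ 0.243

p₁ = P(outcome | exposed) = 594/2210 = 0.26878
p₀ = P(outcome | unexposed) = 57/1675 = 0.03403
Under exogeneity and monotonicity, PS = (p₁ − p₀) / (1 − p₀).
PS = (0.26878 − 0.03403) / (1 − 0.03403) = 0.23475 / 0.96597 ≈ 0.2430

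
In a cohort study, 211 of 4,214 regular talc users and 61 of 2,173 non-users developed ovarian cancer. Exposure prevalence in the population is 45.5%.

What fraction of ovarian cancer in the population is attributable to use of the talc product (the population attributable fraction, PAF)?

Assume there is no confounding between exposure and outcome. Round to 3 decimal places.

PAF ≈ 0.263

p₁ = P(outcome | exposed) = 211/4214 = 0.050071
p₀ = P(outcome | unexposed) = 61/2173 = 0.028072
Overall risk P(Y=1) = π·p₁ + (1−π)·p₀ = 0.455×0.050071 + 0.545×0.028072 = 0.038082.
Under exogeneity, PAF = [P(Y=1) − p₀] / P(Y=1).
PAF = (0.038082 − 0.028072) / 0.038082 ≈ 0.2629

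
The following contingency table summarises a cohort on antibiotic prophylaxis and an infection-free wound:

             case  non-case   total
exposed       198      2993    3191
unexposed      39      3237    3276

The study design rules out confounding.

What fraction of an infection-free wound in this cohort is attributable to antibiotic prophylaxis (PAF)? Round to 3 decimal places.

p₁ = P(outcome | exposed) = 198/3191 = 0.06205
p₀ = P(outcome | unexposed) = 39/3276 = 0.011905
Exposure prevalence π = 3191/6467 = 0.49343; overall risk P(Y=1) = 0.036648.
Under exogeneity, PAF = [P(Y=1) − p₀]/P(Y=1).
PAF = (0.036648 − 0.011905) / 0.036648 ≈ 0.6752

PAF ≈ 0.675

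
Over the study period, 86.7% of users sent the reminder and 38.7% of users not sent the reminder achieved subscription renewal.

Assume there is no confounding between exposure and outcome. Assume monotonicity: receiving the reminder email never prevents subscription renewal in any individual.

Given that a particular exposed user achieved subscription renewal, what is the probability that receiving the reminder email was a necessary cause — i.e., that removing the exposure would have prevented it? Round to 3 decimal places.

p₁ = 0.867, p₀ = 0.387.
Under exogeneity and monotonicity, PN = (p₁ − p₀) / p₁.
PN = (0.867 − 0.387) / 0.867 = 0.48 / 0.867 ≈ 0.5536

PN ≈ 0.554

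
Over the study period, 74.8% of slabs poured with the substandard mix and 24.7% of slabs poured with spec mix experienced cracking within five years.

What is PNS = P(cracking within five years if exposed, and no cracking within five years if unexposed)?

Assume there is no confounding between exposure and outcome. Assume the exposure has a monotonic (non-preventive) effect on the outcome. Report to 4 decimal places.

p₁ = 0.748, p₀ = 0.247.
Under exogeneity and monotonicity, PNS = p₁ − p₀.
PNS = 0.748 − 0.247 = 0.501

PNS ≈ 0.5010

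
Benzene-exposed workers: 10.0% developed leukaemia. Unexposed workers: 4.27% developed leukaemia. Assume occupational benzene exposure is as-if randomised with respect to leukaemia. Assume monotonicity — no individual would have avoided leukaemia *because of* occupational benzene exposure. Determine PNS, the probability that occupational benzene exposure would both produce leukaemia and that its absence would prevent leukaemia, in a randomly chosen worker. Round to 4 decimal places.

PNS ≈ 0.0573

p₁ = 0.1, p₀ = 0.0427.
Under exogeneity and monotonicity, PNS = p₁ − p₀.
PNS = 0.1 − 0.0427 = 0.0573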